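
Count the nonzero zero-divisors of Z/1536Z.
Z/1536Z has 1023 nonzero zero-divisors

In Z/1536Z each nonzero element is either a unit (gcd with 1536 is 1) or a zero-divisor (gcd > 1). The number of units is φ(1536): factorise 1536 = 2^9 · 3, so φ(1536) = (2^9 − 2^8) · (3 − 1) = 256 · 2 = 512. The nonzero elements number 1536 − 1 = 1535. Hence the nonzero zero-divisors number 1535 − 512 = 1023.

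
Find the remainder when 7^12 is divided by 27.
19

Use repeated squaring. Binary(12) = 1100. Walk through the bits of the exponent 12 left-to-right: at each bit after the leading one, square the running value, then multiply by 7 if the bit is 1 (always reducing mod 27):
  bit 1 = 1 (leading): start with 7.
  bit 2 = 1: square 7^2 = 49 ≡ 22; bit is 1, so multiply 22·7 = 154 ≡ 19 (mod 27).
  bit 3 = 0: square 19^2 = 361 ≡ 10 (mod 27).
  bit 4 = 0: square 10^2 = 100 ≡ 19 (mod 27).
Final value: 7^12 ≡ 19 (mod 27).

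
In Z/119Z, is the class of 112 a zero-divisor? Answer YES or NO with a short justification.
gcd(112, 119) = 7 > 1, so 112 is not a unit in Z/119Z. In Z/nZ every nonzero non-unit is a zero-divisor: explicitly, take b = 119/gcd = 17 ≠ 0 (mod 119); then 112·17 = 1904 = 16·119, i.e. 112·17 ≡ 0 (mod 119). So 112 is a zero-divisor.

Final answer: YES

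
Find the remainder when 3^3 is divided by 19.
Use repeated squaring. Binary(3) = 11. Walk through the bits of the exponent 3 left-to-right: at each bit after the leading one, square the running value, then multiply by 3 if the bit is 1 (always reducing mod 19):
  bit 1 = 1 (leading): start with 3.
  bit 2 = 1: square 3^2 = 9; bit is 1, so multiply 9·3 = 27 ≡ 8 (mod 19).
Final value: 3^3 ≡ 8 (mod 19).

Final answer: 8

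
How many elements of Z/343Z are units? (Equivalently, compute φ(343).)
An element a ∈ Z/343Z is a unit iff gcd(a, 343) = 1, so the number of units is φ(343). φ is multiplicative, with φ(p^e) = p^e − p^(e−1). Factorise 343 = 7^3. Then
  φ(343) = (7^3 − 7^2) = 294 = 294.

Final answer: Z/343Z has φ(343) = 294 units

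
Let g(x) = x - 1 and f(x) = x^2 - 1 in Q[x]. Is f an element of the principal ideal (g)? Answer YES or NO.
In Q[x] the ideal (g) consists of all multiples of g, so f ∈ (g) iff g | f, i.e. iff the remainder of f on division by g is 0. Divide f by g (g is monic, so eliminate the leading term of the running remainder at each step):
  leading term x^2: subtract (x)·g(x) = x^2 - x, leaving x - 1
  leading term x: subtract (1)·g(x) = x - 1, leaving 0
The remainder is 0, so f(x) = g(x) · h(x) with h(x) = x + 1. Hence g | f, i.e. f ∈ (g).

Final answer: YES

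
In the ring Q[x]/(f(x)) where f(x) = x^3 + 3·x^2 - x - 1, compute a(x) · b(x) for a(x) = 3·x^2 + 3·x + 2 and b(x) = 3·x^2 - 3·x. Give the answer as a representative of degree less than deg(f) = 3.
First multiply in Q[x] without reducing: a · b = 9·x^4 - 3·x^2 - 6·x. Now divide by f(x) = x^3 + 3·x^2 - x - 1, eliminating the leading term at each step:
  leading term 9·x^4: subtract (9·x)·f(x) = 9·x^4 + 27·x^3 - 9·x^2 - 9·x, leaving -27·x^3 + 6·x^2 + 3·x
  leading term -27·x^3: subtract (-27)·f(x) = -27·x^3 - 81·x^2 + 27·x + 27, leaving 87·x^2 - 24·x - 27
The degree is now < 3, so this is the remainder. Hence a · b ≡ 87·x^2 - 24·x - 27 in Q[x]/(f).

Final answer: a · b ≡ 87·x^2 - 24·x - 27 (mod f(x))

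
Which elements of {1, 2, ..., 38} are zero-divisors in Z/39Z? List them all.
nonzero zero-divisors of Z/39Z = {3, 6, 9, 12, 13, 15, 18, 21, 24, 26, 27, 30, 33, 36}

An element a ∈ Z/39Z (with a ≠ 0) is a zero-divisor iff gcd(a, 39) > 1 (because a is a unit precisely when gcd(a, n) = 1, and in Z/nZ every nonzero, non-unit element is a zero-divisor). Scan a = 1, ..., 38 and keep those with gcd(a, 39) > 1:
  gcd(3, 39) = 3, gcd(6, 39) = 3, gcd(9, 39) = 3, gcd(12, 39) = 3, gcd(13, 39) = 13, gcd(15, 39) = 3, gcd(18, 39) = 3, gcd(21, 39) = 3, gcd(24, 39) = 3, gcd(26, 39) = 13, gcd(27, 39) = 3, gcd(30, 39) = 3, gcd(33, 39) = 3, gcd(36, 39) = 3.
All other a ∈ {1, ..., 38} have gcd(a, 39) = 1 and are units. So the nonzero zero-divisors are exactly the 14 values of a appearing in this scan.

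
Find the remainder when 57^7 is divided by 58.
57

Use repeated squaring. Binary(7) = 111. Walk through the bits of the exponent 7 left-to-right: at each bit after the leading one, square the running value, then multiply by 57 if the bit is 1 (always reducing mod 58):
  bit 1 = 1 (leading): start with 57.
  bit 2 = 1: square 57^2 = 3249 ≡ 1; bit is 1, so multiply 1·57 = 57 (mod 58).
  bit 3 = 1: square 57^2 = 3249 ≡ 1; bit is 1, so multiply 1·57 = 57 (mod 58).
Final value: 57^7 ≡ 57 (mod 58).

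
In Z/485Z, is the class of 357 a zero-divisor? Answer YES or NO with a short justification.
NO

gcd(357, 485) = 1, so 357 is a unit in Z/485Z (it has a multiplicative inverse). A unit cannot be a zero-divisor: if 357·b ≡ 0 then multiplying both sides by 357^(−1) gives b ≡ 0. So 357 is not a zero-divisor.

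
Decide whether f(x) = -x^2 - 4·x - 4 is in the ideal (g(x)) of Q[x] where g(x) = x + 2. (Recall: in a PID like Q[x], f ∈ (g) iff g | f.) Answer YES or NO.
YES

In Q[x] the ideal (g) consists of all multiples of g, so f ∈ (g) iff g | f, i.e. iff the remainder of f on division by g is 0. Divide f by g (g is monic, so eliminate the leading term of the running remainder at each step):
  leading term -x^2: subtract (-x)·g(x) = -x^2 - 2·x, leaving -2·x - 4
  leading term -2·x: subtract (-2)·g(x) = -2·x - 4, leaving 0
The remainder is 0, so f(x) = g(x) · h(x) with h(x) = -x - 2. Hence g | f, i.e. f ∈ (g).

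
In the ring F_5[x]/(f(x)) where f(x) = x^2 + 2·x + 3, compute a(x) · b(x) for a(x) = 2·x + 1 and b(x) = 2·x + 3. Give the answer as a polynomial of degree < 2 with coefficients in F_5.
Multiply as integer polynomials: a · b = 4·x^2 + 8·x + 3. Reducing coefficients mod 5: a · b ≡ 4·x^2 + 3·x + 3. Now divide by f(x) = x^2 + 2·x + 3 in F_5[x], eliminating the leading term at each step:
  leading term 4·x^2: subtract (4)·f(x) = 4·x^2 + 3·x + 2, leaving 1 (coefficients mod 5)
The degree is now < 2, so this is the remainder. Hence a · b ≡ 1 in F_5[x]/(f).

Final answer: a · b ≡ 1 (mod f(x))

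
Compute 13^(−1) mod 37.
13^(−1) ≡ 20 (mod 37)

Apply the extended Euclidean algorithm to (37, 13), tracking rows (r, s, t) with s·37 + t·13 = r. Each division r_prev = q·r_cur + r_new produces the new row as (previous row) − q·(current row):
  row A: (37, 1, 0)   [1·37 + 0·13 = 37]
  row B: (13, 0, 1)   [0·37 + 1·13 = 13]
  37 = 2·13 + 11   → row C = row A − 2·row B = (11, 1, −2)   [check: 1·37 − 2·13 = 11]
  13 = 1·11 + 2   → row D = row B − 1·row C = (2, −1, 3)   [check: −1·37 + 3·13 = 2]
  11 = 5·2 + 1   → row E = row C − 5·row D = (1, 6, −17)   [check: 6·37 − 17·13 = 1]
  2 = 2·1 + 0   → remainder 0, stop. gcd = 1 (last nonzero row E).
The gcd is 1, so 13 is invertible mod 37. The last nonzero row gives 6·37 − 17·13 = 1, so t = −17. So 13^(−1) ≡ −17 ≡ 20 (mod 37). Verify: 13 · 20 = 260 ≡ 1 (mod 37). ✓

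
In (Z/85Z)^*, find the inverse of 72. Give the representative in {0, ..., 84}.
72^(−1) ≡ 13 (mod 85)

Apply the extended Euclidean algorithm to (85, 72), tracking rows (r, s, t) with s·85 + t·72 = r. Each division r_prev = q·r_cur + r_new produces the new row as (previous row) − q·(current row):
  row A: (85, 1, 0)   [1·85 + 0·72 = 85]
  row B: (72, 0, 1)   [0·85 + 1·72 = 72]
  85 = 1·72 + 13   → row C = row A − 1·row B = (13, 1, −1)   [check: 1·85 − 1·72 = 13]
  72 = 5·13 + 7   → row D = row B − 5·row C = (7, −5, 6)   [check: −5·85 + 6·72 = 7]
  13 = 1·7 + 6   → row E = row C − 1·row D = (6, 6, −7)   [check: 6·85 − 7·72 = 6]
  7 = 1·6 + 1   → row F = row D − 1·row E = (1, −11, 13)   [check: −11·85 + 13·72 = 1]
  6 = 6·1 + 0   → remainder 0, stop. gcd = 1 (last nonzero row F).
The gcd is 1, so 72 is invertible mod 85. The last nonzero row gives −11·85 + 13·72 = 1, so t = 13. So 72^(−1) ≡ 13 (mod 85). Verify: 72 · 13 = 936 ≡ 1 (mod 85). ✓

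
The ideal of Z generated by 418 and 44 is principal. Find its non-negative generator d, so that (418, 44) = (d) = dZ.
In the PID Z, (a, b) is generated by gcd(a, b). Compute gcd(418, 44) with the extended Euclidean algorithm, tracking rows (r, s, t) with s·418 + t·44 = r:
  row A: (418, 1, 0)   [1·418 + 0·44 = 418]
  row B: (44, 0, 1)   [0·418 + 1·44 = 44]
  418 = 9·44 + 22   → row C = row A − 9·row B = (22, 1, −9)   [check: 1·418 − 9·44 = 22]
  44 = 2·22 + 0   → remainder 0, stop. gcd = 22 (last nonzero row C).
So gcd(418, 44) = 22, with Bézout identity 1·418 − 9·44 = 22. Containment (⊇): the Bézout identity exhibits 22 as an element of (418, 44), giving (22) ⊆ (418, 44). Containment (⊆): since 22 | 418 and 22 | 44 (418 = 22·19, 44 = 22·2), every Z-linear combination of 418 and 44 is divisible by 22, so (418, 44) ⊆ (22). Therefore (418, 44) = (22), d = 22.

Final answer: (418, 44) = (22); d = 22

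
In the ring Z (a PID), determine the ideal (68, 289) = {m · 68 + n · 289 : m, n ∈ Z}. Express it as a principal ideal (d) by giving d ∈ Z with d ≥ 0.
(68, 289) = (17); d = 17

In the PID Z, (a, b) is generated by gcd(a, b). Compute gcd(289, 68) with the extended Euclidean algorithm, tracking rows (r, s, t) with s·289 + t·68 = r:
  row A: (289, 1, 0)   [1·289 + 0·68 = 289]
  row B: (68, 0, 1)   [0·289 + 1·68 = 68]
  289 = 4·68 + 17   → row C = row A − 4·row B = (17, 1, −4)   [check: 1·289 − 4·68 = 17]
  68 = 4·17 + 0   → remainder 0, stop. gcd = 17 (last nonzero row C).
So gcd(68, 289) = 17, with Bézout identity 1·289 − 4·68 = 17. Containment (⊇): the Bézout identity exhibits 17 as an element of (68, 289), giving (17) ⊆ (68, 289). Containment (⊆): since 17 | 68 and 17 | 289 (68 = 17·4, 289 = 17·17), every Z-linear combination of 68 and 289 is divisible by 17, so (68, 289) ⊆ (17). Therefore (68, 289) = (17), d = 17.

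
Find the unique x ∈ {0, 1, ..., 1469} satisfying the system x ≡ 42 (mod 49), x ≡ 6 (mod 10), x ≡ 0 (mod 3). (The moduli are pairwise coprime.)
x ≡ 336 (mod 1470); the representative in [0, 1470) is 336

The moduli 49, 10, 3 are pairwise coprime, so by the CRT there is a unique solution mod 49·10·3 = 1470.
Solve by successive substitution. Start with x ≡ 42 (mod 49).
  Combine with x ≡ 6 (mod 10): write x = 42 + 49·t and require 42 + 49·t ≡ 6 (mod 10), i.e. 49·t ≡ 6 − 42 ≡ 4 (mod 10). Since 49^(−1) ≡ 9 (mod 10) (49 ≡ 9 (mod 10)), t ≡ 9·4 ≡ 6 (mod 10). So x ≡ 42 + 49·6 = 336 (mod 490).
  Combine with x ≡ 0 (mod 3): write x = 336 + 490·t and require 336 + 490·t ≡ 0 (mod 3), i.e. 490·t ≡ 0 − 336 ≡ 0 (mod 3). Since 490^(−1) ≡ 1 (mod 3) (490 ≡ 1 (mod 3)), t ≡ 1·0 ≡ 0 (mod 3). So x ≡ 336 + 490·0 = 336 (mod 1470).
Unique solution in [0, 1470): x = 336.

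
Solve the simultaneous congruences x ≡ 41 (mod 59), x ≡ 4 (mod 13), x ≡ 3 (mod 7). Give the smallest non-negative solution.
The moduli 59, 13, 7 are pairwise coprime, so by the CRT there is a unique solution mod 59·13·7 = 5369.
Solve by successive substitution. Start with x ≡ 41 (mod 59).
  Combine with x ≡ 4 (mod 13): write x = 41 + 59·t and require 41 + 59·t ≡ 4 (mod 13), i.e. 59·t ≡ 4 − 41 ≡ 2 (mod 13). Since 59^(−1) ≡ 2 (mod 13) (59 ≡ 7 (mod 13)), t ≡ 2·2 ≡ 4 (mod 13). So x ≡ 41 + 59·4 = 277 (mod 767).
  Combine with x ≡ 3 (mod 7): write x = 277 + 767·t and require 277 + 767·t ≡ 3 (mod 7), i.e. 767·t ≡ 3 − 277 ≡ 6 (mod 7). Since 767^(−1) ≡ 2 (mod 7) (767 ≡ 4 (mod 7)), t ≡ 2·6 ≡ 5 (mod 7). So x ≡ 277 + 767·5 = 4112 (mod 5369).
Unique solution in [0, 5369): x = 4112.

Final answer: x ≡ 4112 (mod 5369); the representative in [0, 5369) is 4112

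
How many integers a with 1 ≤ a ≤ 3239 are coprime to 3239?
The number of a ∈ {1, ..., 3239} with gcd(a, 3239) = 1 is by definition Euler's totient φ(3239). φ is multiplicative, with φ(p^e) = p^e − p^(e−1). Factorise 3239 = 41 · 79. Then
  φ(3239) = (41 − 1) · (79 − 1) = 40 · 78 = 3120.
So there are 3120 such integers.

Final answer: 3120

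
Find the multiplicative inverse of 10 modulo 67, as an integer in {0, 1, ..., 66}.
Apply the extended Euclidean algorithm to (67, 10), tracking rows (r, s, t) with s·67 + t·10 = r. Each division r_prev = q·r_cur + r_new produces the new row as (previous row) − q·(current row):
  row A: (67, 1, 0)   [1·67 + 0·10 = 67]
  row B: (10, 0, 1)   [0·67 + 1·10 = 10]
  67 = 6·10 + 7   → row C = row A − 6·row B = (7, 1, −6)   [check: 1·67 − 6·10 = 7]
  10 = 1·7 + 3   → row D = row B − 1·row C = (3, −1, 7)   [check: −1·67 + 7·10 = 3]
  7 = 2·3 + 1   → row E = row C − 2·row D = (1, 3, −20)   [check: 3·67 − 20·10 = 1]
  3 = 3·1 + 0   → remainder 0, stop. gcd = 1 (last nonzero row E).
The gcd is 1, so 10 is invertible mod 67. The last nonzero row gives 3·67 − 20·10 = 1, so t = −20. So 10^(−1) ≡ −20 ≡ 47 (mod 67). Verify: 10 · 47 = 470 ≡ 1 (mod 67). ✓

Final answer: 10^(−1) ≡ 47 (mod 67)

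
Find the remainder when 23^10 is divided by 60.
49

Use repeated squaring. Binary(10) = 1010. Walk through the bits of the exponent 10 left-to-right: at each bit after the leading one, square the running value, then multiply by 23 if the bit is 1 (always reducing mod 60):
  bit 1 = 1 (leading): start with 23.
  bit 2 = 0: square 23^2 = 529 ≡ 49 (mod 60).
  bit 3 = 1: square 49^2 = 2401 ≡ 1; bit is 1, so multiply 1·23 = 23 (mod 60).
  bit 4 = 0: square 23^2 = 529 ≡ 49 (mod 60).
Final value: 23^10 ≡ 49 (mod 60).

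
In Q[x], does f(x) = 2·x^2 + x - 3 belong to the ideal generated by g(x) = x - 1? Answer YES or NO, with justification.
In Q[x] the ideal (g) consists of all multiples of g, so f ∈ (g) iff g | f, i.e. iff the remainder of f on division by g is 0. Divide f by g (g is monic, so eliminate the leading term of the running remainder at each step):
  leading term 2·x^2: subtract (2·x)·g(x) = 2·x^2 - 2·x, leaving 3·x - 3
  leading term 3·x: subtract (3)·g(x) = 3·x - 3, leaving 0
The remainder is 0, so f(x) = g(x) · h(x) with h(x) = 2·x + 3. Hence g | f, i.e. f ∈ (g).

Final answer: YES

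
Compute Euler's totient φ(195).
φ is multiplicative, with φ(p^e) = p^e − p^(e−1). Factorise 195 = 3 · 5 · 13. Then
  φ(195) = (3 − 1) · (5 − 1) · (13 − 1) = 2 · 4 · 12 = 96.

Final answer: φ(195) = 96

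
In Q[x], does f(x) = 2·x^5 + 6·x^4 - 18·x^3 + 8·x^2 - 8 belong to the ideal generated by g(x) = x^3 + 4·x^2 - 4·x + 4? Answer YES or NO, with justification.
YES

In Q[x] the ideal (g) consists of all multiples of g, so f ∈ (g) iff g | f, i.e. iff the remainder of f on division by g is 0. Divide f by g (g is monic, so eliminate the leading term of the running remainder at each step):
  leading term 2·x^5: subtract (2·x^2)·g(x) = 2·x^5 + 8·x^4 - 8·x^3 + 8·x^2, leaving -2·x^4 - 10·x^3 - 8
  leading term -2·x^4: subtract (-2·x)·g(x) = -2·x^4 - 8·x^3 + 8·x^2 - 8·x, leaving -2·x^3 - 8·x^2 + 8·x - 8
  leading term -2·x^3: subtract (-2)·g(x) = -2·x^3 - 8·x^2 + 8·x - 8, leaving 0
The remainder is 0, so f(x) = g(x) · h(x) with h(x) = 2·x^2 - 2·x - 2. Hence g | f, i.e. f ∈ (g).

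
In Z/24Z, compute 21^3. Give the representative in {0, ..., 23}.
21

Use repeated squaring. Binary(3) = 11. Walk through the bits of the exponent 3 left-to-right: at each bit after the leading one, square the running value, then multiply by 21 if the bit is 1 (always reducing mod 24):
  bit 1 = 1 (leading): start with 21.
  bit 2 = 1: square 21^2 = 441 ≡ 9; bit is 1, so multiply 9·21 = 189 ≡ 21 (mod 24).
Final value: 21^3 ≡ 21 (mod 24).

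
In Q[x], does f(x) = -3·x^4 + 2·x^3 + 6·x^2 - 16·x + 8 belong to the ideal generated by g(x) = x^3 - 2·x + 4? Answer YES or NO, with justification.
YES

In Q[x] the ideal (g) consists of all multiples of g, so f ∈ (g) iff g | f, i.e. iff the remainder of f on division by g is 0. Divide f by g (g is monic, so eliminate the leading term of the running remainder at each step):
  leading term -3·x^4: subtract (-3·x)·g(x) = -3·x^4 + 6·x^2 - 12·x, leaving 2·x^3 - 4·x + 8
  leading term 2·x^3: subtract (2)·g(x) = 2·x^3 - 4·x + 8, leaving 0
The remainder is 0, so f(x) = g(x) · h(x) with h(x) = 2 - 3·x. Hence g | f, i.e. f ∈ (g).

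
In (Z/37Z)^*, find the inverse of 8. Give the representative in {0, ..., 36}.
8^(−1) ≡ 14 (mod 37)

Apply the extended Euclidean algorithm to (37, 8), tracking rows (r, s, t) with s·37 + t·8 = r. Each division r_prev = q·r_cur + r_new produces the new row as (previous row) − q·(current row):
  row A: (37, 1, 0)   [1·37 + 0·8 = 37]
  row B: (8, 0, 1)   [0·37 + 1·8 = 8]
  37 = 4·8 + 5   → row C = row A − 4·row B = (5, 1, −4)   [check: 1·37 − 4·8 = 5]
  8 = 1·5 + 3   → row D = row B − 1·row C = (3, −1, 5)   [check: −1·37 + 5·8 = 3]
  5 = 1·3 + 2   → row E = row C − 1·row D = (2, 2, −9)   [check: 2·37 − 9·8 = 2]
  3 = 1·2 + 1   → row F = row D − 1·row E = (1, −3, 14)   [check: −3·37 + 14·8 = 1]
  2 = 2·1 + 0   → remainder 0, stop. gcd = 1 (last nonzero row F).
The gcd is 1, so 8 is invertible mod 37. The last nonzero row gives −3·37 + 14·8 = 1, so t = 14. So 8^(−1) ≡ 14 (mod 37). Verify: 8 · 14 = 112 ≡ 1 (mod 37). ✓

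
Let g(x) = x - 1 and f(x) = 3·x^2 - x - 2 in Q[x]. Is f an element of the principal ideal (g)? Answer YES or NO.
YES

In Q[x] the ideal (g) consists of all multiples of g, so f ∈ (g) iff g | f, i.e. iff the remainder of f on division by g is 0. Divide f by g (g is monic, so eliminate the leading term of the running remainder at each step):
  leading term 3·x^2: subtract (3·x)·g(x) = 3·x^2 - 3·x, leaving 2·x - 2
  leading term 2·x: subtract (2)·g(x) = 2·x - 2, leaving 0
The remainder is 0, so f(x) = g(x) · h(x) with h(x) = 3·x + 2. Hence g | f, i.e. f ∈ (g).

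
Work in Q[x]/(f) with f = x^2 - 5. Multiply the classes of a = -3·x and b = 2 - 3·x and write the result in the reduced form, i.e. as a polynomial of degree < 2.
a · b ≡ 45 - 6·x (mod f(x))

First multiply in Q[x] without reducing: a · b = 9·x^2 - 6·x. Now divide by f(x) = x^2 - 5, eliminating the leading term at each step:
  leading term 9·x^2: subtract (9)·f(x) = 9·x^2 - 45, leaving 45 - 6·x
The degree is now < 2, so this is the remainder. Hence a · b ≡ 45 - 6·x in Q[x]/(f).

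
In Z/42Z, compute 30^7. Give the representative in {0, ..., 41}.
30

Use repeated squaring. Binary(7) = 111. Walk through the bits of the exponent 7 left-to-right: at each bit after the leading one, square the running value, then multiply by 30 if the bit is 1 (always reducing mod 42):
  bit 1 = 1 (leading): start with 30.
  bit 2 = 1: square 30^2 = 900 ≡ 18; bit is 1, so multiply 18·30 = 540 ≡ 36 (mod 42).
  bit 3 = 1: square 36^2 = 1296 ≡ 36; bit is 1, so multiply 36·30 = 1080 ≡ 30 (mod 42).
Final value: 30^7 ≡ 30 (mod 42).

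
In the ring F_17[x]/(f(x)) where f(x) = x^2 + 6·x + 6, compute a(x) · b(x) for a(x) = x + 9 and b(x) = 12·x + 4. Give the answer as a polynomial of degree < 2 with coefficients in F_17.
a · b ≡ 6·x + 15 (mod f(x))

Multiply as integer polynomials: a · b = 12·x^2 + 112·x + 36. Reducing coefficients mod 17: a · b ≡ 12·x^2 + 10·x + 2. Now divide by f(x) = x^2 + 6·x + 6 in F_17[x], eliminating the leading term at each step:
  leading term 12·x^2: subtract (12)·f(x) = 12·x^2 + 4·x + 4, leaving 6·x + 15 (coefficients mod 17)
The degree is now < 2, so this is the remainder. Hence a · b ≡ 6·x + 15 in F_17[x]/(f).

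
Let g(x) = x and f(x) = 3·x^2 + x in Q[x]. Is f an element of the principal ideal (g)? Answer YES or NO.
In Q[x] the ideal (g) consists of all multiples of g, so f ∈ (g) iff g | f, i.e. iff the remainder of f on division by g is 0. Divide f by g (g is monic, so eliminate the leading term of the running remainder at each step):
  leading term 3·x^2: subtract (3·x)·g(x) = 3·x^2, leaving x
  leading term x: subtract (1)·g(x) = x, leaving 0
The remainder is 0, so f(x) = g(x) · h(x) with h(x) = 3·x + 1. Hence g | f, i.e. f ∈ (g).

Final answer: YES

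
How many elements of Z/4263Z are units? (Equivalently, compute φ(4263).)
An element a ∈ Z/4263Z is a unit iff gcd(a, 4263) = 1, so the number of units is φ(4263). φ is multiplicative, with φ(p^e) = p^e − p^(e−1). Factorise 4263 = 3 · 7^2 · 29. Then
  φ(4263) = (3 − 1) · (7^2 − 7^1) · (29 − 1) = 2 · 42 · 28 = 2352.

Final answer: Z/4263Z has φ(4263) = 2352 units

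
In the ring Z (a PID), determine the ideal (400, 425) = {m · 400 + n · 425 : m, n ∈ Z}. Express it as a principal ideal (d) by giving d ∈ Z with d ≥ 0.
(400, 425) = (25); d = 25

In the PID Z, (a, b) is generated by gcd(a, b). Compute gcd(425, 400) with the extended Euclidean algorithm, tracking rows (r, s, t) with s·425 + t·400 = r:
  row A: (425, 1, 0)   [1·425 + 0·400 = 425]
  row B: (400, 0, 1)   [0·425 + 1·400 = 400]
  425 = 1·400 + 25   → row C = row A − 1·row B = (25, 1, −1)   [check: 1·425 − 1·400 = 25]
  400 = 16·25 + 0   → remainder 0, stop. gcd = 25 (last nonzero row C).
So gcd(400, 425) = 25, with Bézout identity 1·425 − 1·400 = 25. Containment (⊇): the Bézout identity exhibits 25 as an element of (400, 425), giving (25) ⊆ (400, 425). Containment (⊆): since 25 | 400 and 25 | 425 (400 = 25·16, 425 = 25·17), every Z-linear combination of 400 and 425 is divisible by 25, so (400, 425) ⊆ (25). Therefore (400, 425) = (25), d = 25.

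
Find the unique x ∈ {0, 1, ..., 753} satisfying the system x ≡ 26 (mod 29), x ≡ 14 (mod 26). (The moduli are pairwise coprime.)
x ≡ 664 (mod 754); the representative in [0, 754) is 664

The moduli 29, 26 are pairwise coprime, so by the CRT there is a unique solution mod 29·26 = 754.
Solve by successive substitution. Start with x ≡ 26 (mod 29).
  Combine with x ≡ 14 (mod 26): write x = 26 + 29·t and require 26 + 29·t ≡ 14 (mod 26), i.e. 29·t ≡ 14 − 26 ≡ 14 (mod 26). Since 29^(−1) ≡ 9 (mod 26) (29 ≡ 3 (mod 26)), t ≡ 9·14 ≡ 22 (mod 26). So x ≡ 26 + 29·22 = 664 (mod 754).
Unique solution in [0, 754): x = 664.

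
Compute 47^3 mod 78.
Use repeated squaring. Binary(3) = 11. Walk through the bits of the exponent 3 left-to-right: at each bit after the leading one, square the running value, then multiply by 47 if the bit is 1 (always reducing mod 78):
  bit 1 = 1 (leading): start with 47.
  bit 2 = 1: square 47^2 = 2209 ≡ 25; bit is 1, so multiply 25·47 = 1175 ≡ 5 (mod 78).
Final value: 47^3 ≡ 5 (mod 78).

Final answer: 5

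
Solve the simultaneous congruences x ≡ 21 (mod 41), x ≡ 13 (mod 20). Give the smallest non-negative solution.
The moduli 41, 20 are pairwise coprime, so by the CRT there is a unique solution mod 41·20 = 820.
Solve by successive substitution. Start with x ≡ 21 (mod 41).
  Combine with x ≡ 13 (mod 20): write x = 21 + 41·t and require 21 + 41·t ≡ 13 (mod 20), i.e. 41·t ≡ 13 − 21 ≡ 12 (mod 20). Since 41^(−1) ≡ 1 (mod 20) (41 ≡ 1 (mod 20)), t ≡ 1·12 ≡ 12 (mod 20). So x ≡ 21 + 41·12 = 513 (mod 820).
Unique solution in [0, 820): x = 513.

Final answer: x ≡ 513 (mod 820); the representative in [0, 820) is 513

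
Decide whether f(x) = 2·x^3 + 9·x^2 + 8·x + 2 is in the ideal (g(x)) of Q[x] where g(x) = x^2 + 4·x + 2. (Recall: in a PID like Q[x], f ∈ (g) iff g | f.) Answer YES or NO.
In Q[x] the ideal (g) consists of all multiples of g, so f ∈ (g) iff g | f, i.e. iff the remainder of f on division by g is 0. Divide f by g (g is monic, so eliminate the leading term of the running remainder at each step):
  leading term 2·x^3: subtract (2·x)·g(x) = 2·x^3 + 8·x^2 + 4·x, leaving x^2 + 4·x + 2
  leading term x^2: subtract (1)·g(x) = x^2 + 4·x + 2, leaving 0
The remainder is 0, so f(x) = g(x) · h(x) with h(x) = 2·x + 1. Hence g | f, i.e. f ∈ (g).

Final answer: YES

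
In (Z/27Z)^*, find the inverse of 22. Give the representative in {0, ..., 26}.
Apply the extended Euclidean algorithm to (27, 22), tracking rows (r, s, t) with s·27 + t·22 = r. Each division r_prev = q·r_cur + r_new produces the new row as (previous row) − q·(current row):
  row A: (27, 1, 0)   [1·27 + 0·22 = 27]
  row B: (22, 0, 1)   [0·27 + 1·22 = 22]
  27 = 1·22 + 5   → row C = row A − 1·row B = (5, 1, −1)   [check: 1·27 − 1·22 = 5]
  22 = 4·5 + 2   → row D = row B − 4·row C = (2, −4, 5)   [check: −4·27 + 5·22 = 2]
  5 = 2·2 + 1   → row E = row C − 2·row D = (1, 9, −11)   [check: 9·27 − 11·22 = 1]
  2 = 2·1 + 0   → remainder 0, stop. gcd = 1 (last nonzero row E).
The gcd is 1, so 22 is invertible mod 27. The last nonzero row gives 9·27 − 11·22 = 1, so t = −11. So 22^(−1) ≡ −11 ≡ 16 (mod 27). Verify: 22 · 16 = 352 ≡ 1 (mod 27). ✓

Final answer: 22^(−1) ≡ 16 (mod 27)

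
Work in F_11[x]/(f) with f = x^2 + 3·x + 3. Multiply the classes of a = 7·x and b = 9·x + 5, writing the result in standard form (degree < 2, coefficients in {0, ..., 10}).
Multiply as integer polynomials: a · b = 63·x^2 + 35·x. Reducing coefficients mod 11: a · b ≡ 8·x^2 + 2·x. Now divide by f(x) = x^2 + 3·x + 3 in F_11[x], eliminating the leading term at each step:
  leading term 8·x^2: subtract (8)·f(x) = 8·x^2 + 2·x + 2, leaving 9 (coefficients mod 11)
The degree is now < 2, so this is the remainder. Hence a · b ≡ 9 in F_11[x]/(f).

Final answer: a · b ≡ 9 (mod f(x))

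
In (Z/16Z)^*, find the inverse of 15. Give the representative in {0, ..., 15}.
15^(−1) ≡ 15 (mod 16)

Apply the extended Euclidean algorithm to (16, 15), tracking rows (r, s, t) with s·16 + t·15 = r. Each division r_prev = q·r_cur + r_new produces the new row as (previous row) − q·(current row):
  row A: (16, 1, 0)   [1·16 + 0·15 = 16]
  row B: (15, 0, 1)   [0·16 + 1·15 = 15]
  16 = 1·15 + 1   → row C = row A − 1·row B = (1, 1, −1)   [check: 1·16 − 1·15 = 1]
  15 = 15·1 + 0   → remainder 0, stop. gcd = 1 (last nonzero row C).
The gcd is 1, so 15 is invertible mod 16. The last nonzero row gives 1·16 − 1·15 = 1, so t = −1. So 15^(−1) ≡ −1 ≡ 15 (mod 16). Verify: 15 · 15 = 225 ≡ 1 (mod 16). ✓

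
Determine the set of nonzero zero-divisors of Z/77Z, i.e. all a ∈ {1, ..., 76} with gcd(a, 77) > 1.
An element a ∈ Z/77Z (with a ≠ 0) is a zero-divisor iff gcd(a, 77) > 1 (because a is a unit precisely when gcd(a, n) = 1, and in Z/nZ every nonzero, non-unit element is a zero-divisor). Scan a = 1, ..., 76 and keep those with gcd(a, 77) > 1:
  gcd(7, 77) = 7, gcd(11, 77) = 11, gcd(14, 77) = 7, gcd(21, 77) = 7, gcd(22, 77) = 11, gcd(28, 77) = 7, gcd(33, 77) = 11, gcd(35, 77) = 7, gcd(42, 77) = 7, gcd(44, 77) = 11, gcd(49, 77) = 7, gcd(55, 77) = 11, gcd(56, 77) = 7, gcd(63, 77) = 7, gcd(66, 77) = 11, gcd(70, 77) = 7.
All other a ∈ {1, ..., 76} have gcd(a, 77) = 1 and are units. So the nonzero zero-divisors are exactly the 16 values of a appearing in this scan.

Final answer: nonzero zero-divisors of Z/77Z = {7, 11, 14, 21, 22, 28, 33, 35, 42, 44, 49, 55, 56, 63, 66, 70}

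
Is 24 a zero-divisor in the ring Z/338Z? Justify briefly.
gcd(24, 338) = 2 > 1, so 24 is not a unit in Z/338Z. In Z/nZ every nonzero non-unit is a zero-divisor: explicitly, take b = 338/gcd = 169 ≠ 0 (mod 338); then 24·169 = 4056 = 12·338, i.e. 24·169 ≡ 0 (mod 338). So 24 is a zero-divisor.

Final answer: YES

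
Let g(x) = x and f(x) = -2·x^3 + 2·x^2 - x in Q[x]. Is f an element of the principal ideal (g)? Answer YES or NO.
YES

In Q[x] the ideal (g) consists of all multiples of g, so f ∈ (g) iff g | f, i.e. iff the remainder of f on division by g is 0. Divide f by g (g is monic, so eliminate the leading term of the running remainder at each step):
  leading term -2·x^3: subtract (-2·x^2)·g(x) = -2·x^3, leaving 2·x^2 - x
  leading term 2·x^2: subtract (2·x)·g(x) = 2·x^2, leaving -x
  leading term -x: subtract (-1)·g(x) = -x, leaving 0
The remainder is 0, so f(x) = g(x) · h(x) with h(x) = -2·x^2 + 2·x - 1. Hence g | f, i.e. f ∈ (g).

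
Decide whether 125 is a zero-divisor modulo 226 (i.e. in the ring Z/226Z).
NO

gcd(125, 226) = 1, so 125 is a unit in Z/226Z (it has a multiplicative inverse). A unit cannot be a zero-divisor: if 125·b ≡ 0 then multiplying both sides by 125^(−1) gives b ≡ 0. So 125 is not a zero-divisor.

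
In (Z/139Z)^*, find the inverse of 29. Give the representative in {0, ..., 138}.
Apply the extended Euclidean algorithm to (139, 29), tracking rows (r, s, t) with s·139 + t·29 = r. Each division r_prev = q·r_cur + r_new produces the new row as (previous row) − q·(current row):
  row A: (139, 1, 0)   [1·139 + 0·29 = 139]
  row B: (29, 0, 1)   [0·139 + 1·29 = 29]
  139 = 4·29 + 23   → row C = row A − 4·row B = (23, 1, −4)   [check: 1·139 − 4·29 = 23]
  29 = 1·23 + 6   → row D = row B − 1·row C = (6, −1, 5)   [check: −1·139 + 5·29 = 6]
  23 = 3·6 + 5   → row E = row C − 3·row D = (5, 4, −19)   [check: 4·139 − 19·29 = 5]
  6 = 1·5 + 1   → row F = row D − 1·row E = (1, −5, 24)   [check: −5·139 + 24·29 = 1]
  5 = 5·1 + 0   → remainder 0, stop. gcd = 1 (last nonzero row F).
The gcd is 1, so 29 is invertible mod 139. The last nonzero row gives −5·139 + 24·29 = 1, so t = 24. So 29^(−1) ≡ 24 (mod 139). Verify: 29 · 24 = 696 ≡ 1 (mod 139). ✓

Final answer: 29^(−1) ≡ 24 (mod 139)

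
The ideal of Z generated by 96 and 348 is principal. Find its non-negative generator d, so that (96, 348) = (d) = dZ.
In the PID Z, (a, b) is generated by gcd(a, b). Compute gcd(348, 96) with the extended Euclidean algorithm, tracking rows (r, s, t) with s·348 + t·96 = r:
  row A: (348, 1, 0)   [1·348 + 0·96 = 348]
  row B: (96, 0, 1)   [0·348 + 1·96 = 96]
  348 = 3·96 + 60   → row C = row A − 3·row B = (60, 1, −3)   [check: 1·348 − 3·96 = 60]
  96 = 1·60 + 36   → row D = row B − 1·row C = (36, −1, 4)   [check: −1·348 + 4·96 = 36]
  60 = 1·36 + 24   → row E = row C − 1·row D = (24, 2, −7)   [check: 2·348 − 7·96 = 24]
  36 = 1·24 + 12   → row F = row D − 1·row E = (12, −3, 11)   [check: −3·348 + 11·96 = 12]
  24 = 2·12 + 0   → remainder 0, stop. gcd = 12 (last nonzero row F).
So gcd(96, 348) = 12, with Bézout identity −3·348 + 11·96 = 12. Containment (⊇): the Bézout identity exhibits 12 as an element of (96, 348), giving (12) ⊆ (96, 348). Containment (⊆): since 12 | 96 and 12 | 348 (96 = 12·8, 348 = 12·29), every Z-linear combination of 96 and 348 is divisible by 12, so (96, 348) ⊆ (12). Therefore (96, 348) = (12), d = 12.

Final answer: (96, 348) = (12); d = 12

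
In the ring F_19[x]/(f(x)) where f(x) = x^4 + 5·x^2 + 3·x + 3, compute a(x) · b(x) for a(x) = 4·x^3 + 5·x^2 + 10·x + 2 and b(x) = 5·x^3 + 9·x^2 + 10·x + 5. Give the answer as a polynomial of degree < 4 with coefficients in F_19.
Multiply as integer polynomials: a · b = 20·x^6 + 61·x^5 + 135·x^4 + 170·x^3 + 143·x^2 + 70·x + 10. Reducing coefficients mod 19: a · b ≡ x^6 + 4·x^5 + 2·x^4 + 18·x^3 + 10·x^2 + 13·x + 10. Now divide by f(x) = x^4 + 5·x^2 + 3·x + 3 in F_19[x], eliminating the leading term at each step:
  leading term x^6: subtract (x^2)·f(x) = x^6 + 5·x^4 + 3·x^3 + 3·x^2, leaving 4·x^5 + 16·x^4 + 15·x^3 + 7·x^2 + 13·x + 10 (coefficients mod 19)
  leading term 4·x^5: subtract (4·x)·f(x) = 4·x^5 + x^3 + 12·x^2 + 12·x, leaving 16·x^4 + 14·x^3 + 14·x^2 + x + 10 (coefficients mod 19)
  leading term 16·x^4: subtract (16)·f(x) = 16·x^4 + 4·x^2 + 10·x + 10, leaving 14·x^3 + 10·x^2 + 10·x (coefficients mod 19)
The degree is now < 4, so this is the remainder. Hence a · b ≡ 14·x^3 + 10·x^2 + 10·x in F_19[x]/(f).

Final answer: a · b ≡ 14·x^3 + 10·x^2 + 10·x (mod f(x))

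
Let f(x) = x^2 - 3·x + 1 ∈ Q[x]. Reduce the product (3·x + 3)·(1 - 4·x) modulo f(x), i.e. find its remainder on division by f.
First multiply in Q[x] without reducing: a · b = -12·x^2 - 9·x + 3. Now divide by f(x) = x^2 - 3·x + 1, eliminating the leading term at each step:
  leading term -12·x^2: subtract (-12)·f(x) = -12·x^2 + 36·x - 12, leaving 15 - 45·x
The degree is now < 2, so this is the remainder. Hence a · b ≡ 15 - 45·x in Q[x]/(f).

Final answer: a · b ≡ 15 - 45·x (mod f(x))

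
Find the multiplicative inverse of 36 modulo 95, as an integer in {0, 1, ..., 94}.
36^(−1) ≡ 66 (mod 95)

Apply the extended Euclidean algorithm to (95, 36), tracking rows (r, s, t) with s·95 + t·36 = r. Each division r_prev = q·r_cur + r_new produces the new row as (previous row) − q·(current row):
  row A: (95, 1, 0)   [1·95 + 0·36 = 95]
  row B: (36, 0, 1)   [0·95 + 1·36 = 36]
  95 = 2·36 + 23   → row C = row A − 2·row B = (23, 1, −2)   [check: 1·95 − 2·36 = 23]
  36 = 1·23 + 13   → row D = row B − 1·row C = (13, −1, 3)   [check: −1·95 + 3·36 = 13]
  23 = 1·13 + 10   → row E = row C − 1·row D = (10, 2, −5)   [check: 2·95 − 5·36 = 10]
  13 = 1·10 + 3   → row F = row D − 1·row E = (3, −3, 8)   [check: −3·95 + 8·36 = 3]
  10 = 3·3 + 1   → row G = row E − 3·row F = (1, 11, −29)   [check: 11·95 − 29·36 = 1]
  3 = 3·1 + 0   → remainder 0, stop. gcd = 1 (last nonzero row G).
The gcd is 1, so 36 is invertible mod 95. The last nonzero row gives 11·95 − 29·36 = 1, so t = −29. So 36^(−1) ≡ −29 ≡ 66 (mod 95). Verify: 36 · 66 = 2376 ≡ 1 (mod 95). ✓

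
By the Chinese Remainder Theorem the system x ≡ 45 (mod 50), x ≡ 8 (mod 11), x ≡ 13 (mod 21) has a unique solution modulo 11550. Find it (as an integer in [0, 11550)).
x ≡ 4045 (mod 11550); the representative in [0, 11550) is 4045

The moduli 50, 11, 21 are pairwise coprime, so by the CRT there is a unique solution mod 50·11·21 = 11550.
Solve by successive substitution. Start with x ≡ 45 (mod 50).
  Combine with x ≡ 8 (mod 11): write x = 45 + 50·t and require 45 + 50·t ≡ 8 (mod 11), i.e. 50·t ≡ 8 − 45 ≡ 7 (mod 11). Since 50^(−1) ≡ 2 (mod 11) (50 ≡ 6 (mod 11)), t ≡ 2·7 ≡ 3 (mod 11). So x ≡ 45 + 50·3 = 195 (mod 550).
  Combine with x ≡ 13 (mod 21): write x = 195 + 550·t and require 195 + 550·t ≡ 13 (mod 21), i.e. 550·t ≡ 13 − 195 ≡ 7 (mod 21). Since 550^(−1) ≡ 16 (mod 21) (550 ≡ 4 (mod 21)), t ≡ 16·7 ≡ 7 (mod 21). So x ≡ 195 + 550·7 = 4045 (mod 11550).
Unique solution in [0, 11550): x = 4045.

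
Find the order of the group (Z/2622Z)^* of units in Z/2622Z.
(Z/2622Z)^* consists of the classes a with gcd(a, 2622) = 1, so its order is φ(2622). φ is multiplicative, with φ(p^e) = p^e − p^(e−1). Factorise 2622 = 2 · 3 · 19 · 23. Then
  φ(2622) = (2 − 1) · (3 − 1) · (19 − 1) · (23 − 1) = 1 · 2 · 18 · 22 = 792.
Thus |(Z/2622Z)^*| = 792.

Final answer: |(Z/2622Z)^*| = 792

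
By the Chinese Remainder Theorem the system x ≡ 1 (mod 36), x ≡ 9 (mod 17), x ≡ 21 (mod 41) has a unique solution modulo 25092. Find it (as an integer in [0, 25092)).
x ≡ 8713 (mod 25092); the representative in [0, 25092) is 8713

The moduli 36, 17, 41 are pairwise coprime, so by the CRT there is a unique solution mod 36·17·41 = 25092.
Solve by successive substitution. Start with x ≡ 1 (mod 36).
  Combine with x ≡ 9 (mod 17): write x = 1 + 36·t and require 1 + 36·t ≡ 9 (mod 17), i.e. 36·t ≡ 9 − 1 ≡ 8 (mod 17). Since 36^(−1) ≡ 9 (mod 17) (36 ≡ 2 (mod 17)), t ≡ 9·8 ≡ 4 (mod 17). So x ≡ 1 + 36·4 = 145 (mod 612).
  Combine with x ≡ 21 (mod 41): write x = 145 + 612·t and require 145 + 612·t ≡ 21 (mod 41), i.e. 612·t ≡ 21 − 145 ≡ 40 (mod 41). Since 612^(−1) ≡ 27 (mod 41) (612 ≡ 38 (mod 41)), t ≡ 27·40 ≡ 14 (mod 41). So x ≡ 145 + 612·14 = 8713 (mod 25092).
Unique solution in [0, 25092): x = 8713.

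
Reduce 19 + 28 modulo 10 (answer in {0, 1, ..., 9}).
7

Reduce the summands first: 19 ≡ 9, 28 ≡ 8 (mod 10), so 19 + 28 ≡ 9 + 8 (mod 10). 9 + 8 = 17; 17 = 1·10 + 7, so (19 + 28) mod 10 = 7.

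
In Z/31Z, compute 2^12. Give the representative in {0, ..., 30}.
4

Use repeated squaring. Binary(12) = 1100. Walk through the bits of the exponent 12 left-to-right: at each bit after the leading one, square the running value, then multiply by 2 if the bit is 1 (always reducing mod 31):
  bit 1 = 1 (leading): start with 2.
  bit 2 = 1: square 2^2 = 4; bit is 1, so multiply 4·2 = 8 (mod 31).
  bit 3 = 0: square 8^2 = 64 ≡ 2 (mod 31).
  bit 4 = 0: square 2^2 = 4 (mod 31).
Final value: 2^12 ≡ 4 (mod 31).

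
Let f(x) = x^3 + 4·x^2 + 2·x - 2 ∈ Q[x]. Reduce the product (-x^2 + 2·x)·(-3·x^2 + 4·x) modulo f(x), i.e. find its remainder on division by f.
First multiply in Q[x] without reducing: a · b = 3·x^4 - 10·x^3 + 8·x^2. Now divide by f(x) = x^3 + 4·x^2 + 2·x - 2, eliminating the leading term at each step:
  leading term 3·x^4: subtract (3·x)·f(x) = 3·x^4 + 12·x^3 + 6·x^2 - 6·x, leaving -22·x^3 + 2·x^2 + 6·x
  leading term -22·x^3: subtract (-22)·f(x) = -22·x^3 - 88·x^2 - 44·x + 44, leaving 90·x^2 + 50·x - 44
The degree is now < 3, so this is the remainder. Hence a · b ≡ 90·x^2 + 50·x - 44 in Q[x]/(f).

Final answer: a · b ≡ 90·x^2 + 50·x - 44 (mod f(x))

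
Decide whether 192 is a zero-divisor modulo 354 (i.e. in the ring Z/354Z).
YES

gcd(192, 354) = 6 > 1, so 192 is not a unit in Z/354Z. In Z/nZ every nonzero non-unit is a zero-divisor: explicitly, take b = 354/gcd = 59 ≠ 0 (mod 354); then 192·59 = 11328 = 32·354, i.e. 192·59 ≡ 0 (mod 354). So 192 is a zero-divisor.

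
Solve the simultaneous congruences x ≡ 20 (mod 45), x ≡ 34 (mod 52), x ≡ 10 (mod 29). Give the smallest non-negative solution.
The moduli 45, 52, 29 are pairwise coprime, so by the CRT there is a unique solution mod 45·52·29 = 67860.
Solve by successive substitution. Start with x ≡ 20 (mod 45).
  Combine with x ≡ 34 (mod 52): write x = 20 + 45·t and require 20 + 45·t ≡ 34 (mod 52), i.e. 45·t ≡ 34 − 20 ≡ 14 (mod 52). Since 45^(−1) ≡ 37 (mod 52), t ≡ 37·14 ≡ 50 (mod 52). So x ≡ 20 + 45·50 = 2270 (mod 2340).
  Combine with x ≡ 10 (mod 29): write x = 2270 + 2340·t and require 2270 + 2340·t ≡ 10 (mod 29), i.e. 2340·t ≡ 10 − 2270 ≡ 2 (mod 29). Since 2340^(−1) ≡ 16 (mod 29) (2340 ≡ 20 (mod 29)), t ≡ 16·2 ≡ 3 (mod 29). So x ≡ 2270 + 2340·3 = 9290 (mod 67860).
Unique solution in [0, 67860): x = 9290.

Final answer: x ≡ 9290 (mod 67860); the representative in [0, 67860) is 9290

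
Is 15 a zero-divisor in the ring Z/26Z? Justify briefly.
NO

gcd(15, 26) = 1, so 15 is a unit in Z/26Z (it has a multiplicative inverse). A unit cannot be a zero-divisor: if 15·b ≡ 0 then multiplying both sides by 15^(−1) gives b ≡ 0. So 15 is not a zero-divisor.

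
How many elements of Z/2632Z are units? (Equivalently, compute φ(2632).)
Z/2632Z has φ(2632) = 1104 units

An element a ∈ Z/2632Z is a unit iff gcd(a, 2632) = 1, so the number of units is φ(2632). φ is multiplicative, with φ(p^e) = p^e − p^(e−1). Factorise 2632 = 2^3 · 7 · 47. Then
  φ(2632) = (2^3 − 2^2) · (7 − 1) · (47 − 1) = 4 · 6 · 46 = 1104.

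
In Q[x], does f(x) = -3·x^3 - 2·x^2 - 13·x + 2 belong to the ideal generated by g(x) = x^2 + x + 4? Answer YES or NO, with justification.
In Q[x] the ideal (g) consists of all multiples of g, so f ∈ (g) iff g | f, i.e. iff the remainder of f on division by g is 0. Divide f by g (g is monic, so eliminate the leading term of the running remainder at each step):
  leading term -3·x^3: subtract (-3·x)·g(x) = -3·x^3 - 3·x^2 - 12·x, leaving x^2 - x + 2
  leading term x^2: subtract (1)·g(x) = x^2 + x + 4, leaving -2·x - 2
The remainder r(x) = -2·x - 2 ≠ 0 (and deg r < deg g), so g ∤ f, i.e. f ∉ (g).

Final answer: NO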